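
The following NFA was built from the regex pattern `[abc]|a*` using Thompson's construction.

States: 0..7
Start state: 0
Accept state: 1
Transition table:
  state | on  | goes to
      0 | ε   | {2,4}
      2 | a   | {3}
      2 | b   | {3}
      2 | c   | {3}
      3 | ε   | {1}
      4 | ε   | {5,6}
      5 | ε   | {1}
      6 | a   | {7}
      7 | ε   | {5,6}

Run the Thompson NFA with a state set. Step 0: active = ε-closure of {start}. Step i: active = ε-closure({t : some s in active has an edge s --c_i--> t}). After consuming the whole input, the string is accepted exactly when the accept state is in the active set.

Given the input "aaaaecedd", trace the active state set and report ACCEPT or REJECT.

Answer: REJECT

Steps:
start: ε-closure({0}) = {0,1,2,4,5,6}
'a' @ 1: {1,3,5,6,7}  ✓accept
'a' @ 2: {1,5,6,7}  ✓accept
'a' @ 3: {1,5,6,7}  ✓accept
'a' @ 4: {1,5,6,7}  ✓accept
'e' @ 5: {}  — no active states
rest 'cedd' ignored (set empty)
final: {}; accept 1 not in set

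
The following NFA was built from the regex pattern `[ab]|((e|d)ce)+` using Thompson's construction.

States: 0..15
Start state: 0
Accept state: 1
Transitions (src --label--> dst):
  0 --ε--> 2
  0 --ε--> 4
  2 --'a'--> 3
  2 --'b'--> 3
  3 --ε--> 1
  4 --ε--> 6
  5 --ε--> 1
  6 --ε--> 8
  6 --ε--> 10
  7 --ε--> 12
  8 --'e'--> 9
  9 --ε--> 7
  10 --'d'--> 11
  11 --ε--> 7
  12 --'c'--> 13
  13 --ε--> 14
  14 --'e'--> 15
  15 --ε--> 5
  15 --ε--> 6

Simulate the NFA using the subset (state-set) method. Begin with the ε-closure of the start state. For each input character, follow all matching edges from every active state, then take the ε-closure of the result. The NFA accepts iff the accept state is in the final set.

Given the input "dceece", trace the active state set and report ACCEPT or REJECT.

initial (ε-close {0}): {0,2,4,6,8,10}
'd' @ 1: {7,11,12}
'c' @ 2: {13,14}
'e' @ 3: {1,5,6,8,10,15}  [accepting]
'e' @ 4: {7,9,12}
'c' @ 5: {13,14}
'e' @ 6: {1,5,6,8,10,15}  [accepting]
final: {1,5,6,8,10,15}; accept 1 in set

Answer: ACCEPT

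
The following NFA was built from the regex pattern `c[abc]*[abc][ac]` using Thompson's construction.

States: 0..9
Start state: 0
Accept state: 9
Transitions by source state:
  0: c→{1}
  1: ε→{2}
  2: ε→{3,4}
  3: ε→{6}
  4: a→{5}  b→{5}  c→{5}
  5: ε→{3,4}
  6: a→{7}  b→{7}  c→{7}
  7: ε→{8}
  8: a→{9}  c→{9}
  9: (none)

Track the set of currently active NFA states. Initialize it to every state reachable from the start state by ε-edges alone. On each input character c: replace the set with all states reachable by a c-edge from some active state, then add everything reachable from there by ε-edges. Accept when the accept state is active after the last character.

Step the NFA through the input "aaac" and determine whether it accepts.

Answer: REJECT

Steps:
initial (ε-close {0}): {0}
'a' @ 1: {}  — no active states
rest 'aac' ignored (set empty)
end set {} — state 9 not in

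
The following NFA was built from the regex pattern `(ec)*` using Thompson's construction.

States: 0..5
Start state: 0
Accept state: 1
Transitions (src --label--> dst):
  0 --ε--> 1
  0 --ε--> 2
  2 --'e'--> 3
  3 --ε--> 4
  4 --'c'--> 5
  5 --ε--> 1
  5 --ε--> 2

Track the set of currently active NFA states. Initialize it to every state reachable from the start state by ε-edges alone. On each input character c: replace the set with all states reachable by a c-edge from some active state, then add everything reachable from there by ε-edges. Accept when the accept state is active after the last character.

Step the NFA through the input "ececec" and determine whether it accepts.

Answer: ACCEPT

Trace:
initial (ε-close {0}): {0,1,2}
'e' @ 1: {3,4}
'c' @ 2: {1,2,5}  ✓accept
'e' @ 3: {3,4}
'c' @ 4: {1,2,5}  ✓accept
'e' @ 5: {3,4}
'c' @ 6: {1,2,5}  ✓accept
after full input: {1,2,5}  (accept=1 in)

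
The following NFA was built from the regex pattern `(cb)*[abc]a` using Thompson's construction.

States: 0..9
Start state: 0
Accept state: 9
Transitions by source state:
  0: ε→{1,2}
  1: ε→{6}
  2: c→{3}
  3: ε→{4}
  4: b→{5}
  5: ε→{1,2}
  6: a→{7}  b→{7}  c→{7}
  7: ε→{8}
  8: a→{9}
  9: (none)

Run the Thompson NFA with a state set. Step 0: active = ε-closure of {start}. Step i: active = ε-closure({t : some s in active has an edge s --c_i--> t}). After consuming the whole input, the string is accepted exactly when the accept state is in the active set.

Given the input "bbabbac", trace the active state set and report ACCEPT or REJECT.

initial (ε-close {0}): {0,1,2,6}
'b' @ 1: {7,8}
'b' @ 2: {}  — dead — no transitions
rest 'abbac' ignored (set empty)
after full input: {}  (accept=9 not in)

Answer: REJECT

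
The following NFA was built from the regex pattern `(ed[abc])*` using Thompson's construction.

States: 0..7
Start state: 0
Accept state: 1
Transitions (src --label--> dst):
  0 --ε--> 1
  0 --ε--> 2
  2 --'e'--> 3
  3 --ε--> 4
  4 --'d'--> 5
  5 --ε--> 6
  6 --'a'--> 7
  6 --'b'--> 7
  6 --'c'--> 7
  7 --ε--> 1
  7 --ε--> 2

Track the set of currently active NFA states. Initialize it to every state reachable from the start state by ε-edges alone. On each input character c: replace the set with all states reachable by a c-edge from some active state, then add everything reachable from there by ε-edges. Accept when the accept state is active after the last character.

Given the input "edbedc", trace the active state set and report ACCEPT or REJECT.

Answer: ACCEPT

Steps:
start: ε-closure({0}) = {0,1,2}
'e' @ 1: {3,4}
'd' @ 2: {5,6}
'b' @ 3: {1,2,7}  (accept∈set)
'e' @ 4: {3,4}
'd' @ 5: {5,6}
'c' @ 6: {1,2,7}  (accept∈set)
final: {1,2,7}; accept 1 in set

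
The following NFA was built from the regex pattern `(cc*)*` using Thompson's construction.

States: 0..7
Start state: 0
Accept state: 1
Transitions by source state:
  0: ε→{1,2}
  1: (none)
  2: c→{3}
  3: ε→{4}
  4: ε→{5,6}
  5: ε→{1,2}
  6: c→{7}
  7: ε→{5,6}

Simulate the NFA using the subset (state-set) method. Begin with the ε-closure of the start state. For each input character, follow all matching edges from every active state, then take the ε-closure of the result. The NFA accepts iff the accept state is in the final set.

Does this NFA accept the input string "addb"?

S₀ = ε-closure({0}) = {0,1,2}
'a' @ 1: {}  — state set empty
rest 'ddb' ignored (set empty)
end set {} — state 1 not in

Answer: REJECT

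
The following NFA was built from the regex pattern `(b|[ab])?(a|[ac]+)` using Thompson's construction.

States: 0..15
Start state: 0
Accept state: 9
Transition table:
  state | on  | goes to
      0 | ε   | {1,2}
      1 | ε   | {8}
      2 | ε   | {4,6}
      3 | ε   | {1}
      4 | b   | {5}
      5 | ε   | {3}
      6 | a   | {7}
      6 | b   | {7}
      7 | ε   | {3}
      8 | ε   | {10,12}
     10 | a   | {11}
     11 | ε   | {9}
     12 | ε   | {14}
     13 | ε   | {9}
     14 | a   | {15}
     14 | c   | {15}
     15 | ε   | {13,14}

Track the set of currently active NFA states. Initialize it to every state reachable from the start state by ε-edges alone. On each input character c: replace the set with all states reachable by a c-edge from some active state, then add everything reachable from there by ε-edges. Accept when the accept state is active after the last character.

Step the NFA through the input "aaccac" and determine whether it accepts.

Answer: ACCEPT

Derivation:
start: ε-closure({0}) = {0,1,2,4,6,8,10,12,14}
'a' @ 1: {1,3,7,8,9,10,11,12,13,14,15}  [accepting]
'a' @ 2: {9,11,13,14,15}  [accepting]
'c' @ 3: {9,13,14,15}  [accepting]
'c' @ 4: {9,13,14,15}  [accepting]
'a' @ 5: {9,13,14,15}  [accepting]
'c' @ 6: {9,13,14,15}  [accepting]
end set {9,13,14,15} — state 9 in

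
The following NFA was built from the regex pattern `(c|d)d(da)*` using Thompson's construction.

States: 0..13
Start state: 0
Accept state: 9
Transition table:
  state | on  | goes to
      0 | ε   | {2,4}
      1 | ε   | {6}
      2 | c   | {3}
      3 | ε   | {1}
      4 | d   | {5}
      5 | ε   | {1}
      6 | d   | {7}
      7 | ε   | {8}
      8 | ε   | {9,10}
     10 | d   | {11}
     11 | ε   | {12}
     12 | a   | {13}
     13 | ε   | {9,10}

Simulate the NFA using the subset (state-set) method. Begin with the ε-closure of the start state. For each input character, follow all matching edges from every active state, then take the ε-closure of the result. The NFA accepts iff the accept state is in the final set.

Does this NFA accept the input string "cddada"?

Answer: ACCEPT

Trace:
S₀ = ε-closure({0}) = {0,2,4}
'c' @ 1: {1,3,6}
'd' @ 2: {7,8,9,10}  ✓accept
'd' @ 3: {11,12}
'a' @ 4: {9,10,13}  ✓accept
'd' @ 5: {11,12}
'a' @ 6: {9,10,13}  ✓accept
end set {9,10,13} — state 9 in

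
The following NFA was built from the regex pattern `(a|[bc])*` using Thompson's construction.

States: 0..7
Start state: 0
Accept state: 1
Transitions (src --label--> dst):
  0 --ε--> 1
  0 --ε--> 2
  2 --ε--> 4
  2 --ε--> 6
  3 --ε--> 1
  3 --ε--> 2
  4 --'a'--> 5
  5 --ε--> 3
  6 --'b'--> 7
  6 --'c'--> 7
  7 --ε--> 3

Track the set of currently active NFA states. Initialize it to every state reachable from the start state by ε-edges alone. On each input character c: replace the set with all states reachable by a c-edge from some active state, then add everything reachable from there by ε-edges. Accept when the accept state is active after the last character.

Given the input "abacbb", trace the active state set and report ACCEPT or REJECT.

initial (ε-close {0}): {0,1,2,4,6}
'a' @ 1: {1,2,3,4,5,6}  ✓accept
'b' @ 2: {1,2,3,4,6,7}  ✓accept
'a' @ 3: {1,2,3,4,5,6}  ✓accept
'c' @ 4: {1,2,3,4,6,7}  ✓accept
'b' @ 5: {1,2,3,4,6,7}  ✓accept
'b' @ 6: {1,2,3,4,6,7}  ✓accept
end set {1,2,3,4,6,7} — state 1 in

Answer: ACCEPT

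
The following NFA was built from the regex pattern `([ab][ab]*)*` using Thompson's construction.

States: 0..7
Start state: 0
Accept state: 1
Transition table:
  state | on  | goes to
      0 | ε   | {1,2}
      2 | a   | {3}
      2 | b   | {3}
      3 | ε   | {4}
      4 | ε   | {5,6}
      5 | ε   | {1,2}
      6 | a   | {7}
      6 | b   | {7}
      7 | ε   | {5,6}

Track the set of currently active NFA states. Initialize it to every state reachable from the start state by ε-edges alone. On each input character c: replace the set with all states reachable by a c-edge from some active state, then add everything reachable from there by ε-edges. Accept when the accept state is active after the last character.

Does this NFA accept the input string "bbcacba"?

S₀ = ε-closure({0}) = {0,1,2}
'b' @ 1: {1,2,3,4,5,6}  (accept∈set)
'b' @ 2: {1,2,3,4,5,6,7}  (accept∈set)
'c' @ 3: {}  — no active states
rest 'acba' ignored (set empty)
after full input: {}  (accept=1 not in)

Answer: REJECT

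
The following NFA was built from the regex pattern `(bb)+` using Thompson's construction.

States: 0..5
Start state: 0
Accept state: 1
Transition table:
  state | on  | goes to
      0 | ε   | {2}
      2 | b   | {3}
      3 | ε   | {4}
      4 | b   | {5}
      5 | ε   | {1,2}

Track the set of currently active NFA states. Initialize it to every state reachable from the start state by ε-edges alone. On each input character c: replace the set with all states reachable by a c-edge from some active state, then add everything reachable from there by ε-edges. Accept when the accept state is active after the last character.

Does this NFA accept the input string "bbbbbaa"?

initial (ε-close {0}): {0,2}
'b' @ 1: {3,4}
'b' @ 2: {1,2,5}  [accepting]
'b' @ 3: {3,4}
'b' @ 4: {1,2,5}  [accepting]
'b' @ 5: {3,4}
'a' @ 6: {}  — no active states
rest 'a' ignored (set empty)
after full input: {}  (accept=1 not in)

Answer: REJECT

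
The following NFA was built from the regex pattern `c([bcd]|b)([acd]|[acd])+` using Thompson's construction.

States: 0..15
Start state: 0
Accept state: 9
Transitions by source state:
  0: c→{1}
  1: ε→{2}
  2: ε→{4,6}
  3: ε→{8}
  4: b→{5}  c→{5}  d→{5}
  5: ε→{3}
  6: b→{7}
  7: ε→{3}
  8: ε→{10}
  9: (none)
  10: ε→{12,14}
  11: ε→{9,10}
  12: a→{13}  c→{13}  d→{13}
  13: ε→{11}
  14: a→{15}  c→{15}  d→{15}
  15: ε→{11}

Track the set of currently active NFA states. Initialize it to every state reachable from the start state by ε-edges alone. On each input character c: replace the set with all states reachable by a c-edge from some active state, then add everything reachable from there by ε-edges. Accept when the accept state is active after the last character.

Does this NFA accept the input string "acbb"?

Answer: REJECT

Trace:
S₀ = ε-closure({0}) = {0}
'a' @ 1: {}  — no active states
rest 'cbb' ignored (set empty)
end set {} — state 9 not in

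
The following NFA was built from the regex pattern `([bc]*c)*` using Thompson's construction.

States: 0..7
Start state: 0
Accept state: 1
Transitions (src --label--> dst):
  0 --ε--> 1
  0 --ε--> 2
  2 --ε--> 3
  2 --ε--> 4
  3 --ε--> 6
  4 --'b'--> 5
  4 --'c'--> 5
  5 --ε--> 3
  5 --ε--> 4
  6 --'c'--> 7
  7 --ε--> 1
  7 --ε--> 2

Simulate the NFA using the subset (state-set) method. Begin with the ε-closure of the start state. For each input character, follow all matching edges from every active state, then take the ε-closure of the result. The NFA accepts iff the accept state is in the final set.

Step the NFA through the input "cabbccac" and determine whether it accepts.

start: ε-closure({0}) = {0,1,2,3,4,6}
'c' @ 1: {1,2,3,4,5,6,7}  [accepting]
'a' @ 2: {}  — dead — no transitions
rest 'bbccac' ignored (set empty)
final: {}; accept 1 not in set

Answer: REJECT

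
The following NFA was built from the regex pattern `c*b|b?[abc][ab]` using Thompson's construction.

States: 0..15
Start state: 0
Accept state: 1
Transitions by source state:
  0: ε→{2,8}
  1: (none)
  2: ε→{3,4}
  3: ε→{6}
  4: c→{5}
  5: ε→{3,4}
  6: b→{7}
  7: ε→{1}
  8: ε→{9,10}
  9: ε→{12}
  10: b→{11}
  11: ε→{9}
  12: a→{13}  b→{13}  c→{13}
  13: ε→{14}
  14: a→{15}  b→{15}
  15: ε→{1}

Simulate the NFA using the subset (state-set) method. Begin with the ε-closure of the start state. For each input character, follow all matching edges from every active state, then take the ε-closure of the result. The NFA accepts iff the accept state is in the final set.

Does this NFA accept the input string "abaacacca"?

S₀ = ε-closure({0}) = {0,2,3,4,6,8,9,10,12}
'a' @ 1: {13,14}
'b' @ 2: {1,15}  (accept∈set)
'a' @ 3: {}  — no active states
rest 'acacca' ignored (set empty)
after full input: {}  (accept=1 not in)

Answer: REJECT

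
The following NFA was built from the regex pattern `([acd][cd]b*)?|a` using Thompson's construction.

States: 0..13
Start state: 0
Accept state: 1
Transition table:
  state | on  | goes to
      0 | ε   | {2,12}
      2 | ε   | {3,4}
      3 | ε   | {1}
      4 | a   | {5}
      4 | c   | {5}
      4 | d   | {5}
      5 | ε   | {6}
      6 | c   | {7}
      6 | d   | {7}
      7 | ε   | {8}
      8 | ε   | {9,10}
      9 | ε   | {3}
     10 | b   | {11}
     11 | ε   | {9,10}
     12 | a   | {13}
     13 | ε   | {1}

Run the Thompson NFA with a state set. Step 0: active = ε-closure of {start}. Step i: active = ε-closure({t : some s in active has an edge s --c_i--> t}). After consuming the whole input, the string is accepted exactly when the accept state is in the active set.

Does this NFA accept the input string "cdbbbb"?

S₀ = ε-closure({0}) = {0,1,2,3,4,12}
'c' @ 1: {5,6}
'd' @ 2: {1,3,7,8,9,10}  ✓accept
'b' @ 3: {1,3,9,10,11}  ✓accept
'b' @ 4: {1,3,9,10,11}  ✓accept
'b' @ 5: {1,3,9,10,11}  ✓accept
'b' @ 6: {1,3,9,10,11}  ✓accept
end set {1,3,9,10,11} — state 1 in

Answer: ACCEPT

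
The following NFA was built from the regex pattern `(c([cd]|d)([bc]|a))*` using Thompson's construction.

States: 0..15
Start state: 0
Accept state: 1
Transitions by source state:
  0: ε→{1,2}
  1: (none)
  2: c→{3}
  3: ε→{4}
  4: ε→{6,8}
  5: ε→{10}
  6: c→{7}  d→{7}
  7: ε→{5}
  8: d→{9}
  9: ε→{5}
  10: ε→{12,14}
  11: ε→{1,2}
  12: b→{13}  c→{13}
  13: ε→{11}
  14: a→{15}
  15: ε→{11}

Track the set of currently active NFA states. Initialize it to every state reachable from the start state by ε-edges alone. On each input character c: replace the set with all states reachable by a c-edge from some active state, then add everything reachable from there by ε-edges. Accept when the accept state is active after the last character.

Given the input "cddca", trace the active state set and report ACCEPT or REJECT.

Answer: REJECT

Trace:
initial (ε-close {0}): {0,1,2}
'c' @ 1: {3,4,6,8}
'd' @ 2: {5,7,9,10,12,14}
'd' @ 3: {}  — no active states
rest 'ca' ignored (set empty)
after full input: {}  (accept=1 not in)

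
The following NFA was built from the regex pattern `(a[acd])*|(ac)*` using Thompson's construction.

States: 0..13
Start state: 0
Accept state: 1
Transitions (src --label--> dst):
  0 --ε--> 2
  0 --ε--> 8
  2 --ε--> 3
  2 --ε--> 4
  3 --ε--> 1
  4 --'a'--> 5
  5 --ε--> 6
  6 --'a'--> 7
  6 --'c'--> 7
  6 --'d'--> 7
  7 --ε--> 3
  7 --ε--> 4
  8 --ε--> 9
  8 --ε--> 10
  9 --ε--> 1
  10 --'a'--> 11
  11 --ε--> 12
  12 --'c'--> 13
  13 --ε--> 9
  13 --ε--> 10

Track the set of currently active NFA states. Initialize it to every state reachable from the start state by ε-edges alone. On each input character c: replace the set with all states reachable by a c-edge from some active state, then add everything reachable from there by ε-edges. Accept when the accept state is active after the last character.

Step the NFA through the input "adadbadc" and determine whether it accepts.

start: ε-closure({0}) = {0,1,2,3,4,8,9,10}
'a' @ 1: {5,6,11,12}
'd' @ 2: {1,3,4,7}  [accepting]
'a' @ 3: {5,6}
'd' @ 4: {1,3,4,7}  [accepting]
'b' @ 5: {}  — no active states
rest 'adc' ignored (set empty)
final: {}; accept 1 not in set

Answer: REJECT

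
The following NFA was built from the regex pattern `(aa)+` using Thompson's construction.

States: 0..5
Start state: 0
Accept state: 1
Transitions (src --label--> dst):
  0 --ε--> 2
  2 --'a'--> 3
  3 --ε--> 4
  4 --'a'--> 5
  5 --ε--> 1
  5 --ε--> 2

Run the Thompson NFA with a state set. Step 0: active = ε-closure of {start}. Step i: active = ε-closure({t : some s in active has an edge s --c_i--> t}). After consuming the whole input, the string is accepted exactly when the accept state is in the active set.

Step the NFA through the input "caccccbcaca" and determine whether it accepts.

Answer: REJECT

Steps:
start: ε-closure({0}) = {0,2}
'c' @ 1: {}  — no active states
rest 'accccbcaca' ignored (set empty)
final: {}; accept 1 not in set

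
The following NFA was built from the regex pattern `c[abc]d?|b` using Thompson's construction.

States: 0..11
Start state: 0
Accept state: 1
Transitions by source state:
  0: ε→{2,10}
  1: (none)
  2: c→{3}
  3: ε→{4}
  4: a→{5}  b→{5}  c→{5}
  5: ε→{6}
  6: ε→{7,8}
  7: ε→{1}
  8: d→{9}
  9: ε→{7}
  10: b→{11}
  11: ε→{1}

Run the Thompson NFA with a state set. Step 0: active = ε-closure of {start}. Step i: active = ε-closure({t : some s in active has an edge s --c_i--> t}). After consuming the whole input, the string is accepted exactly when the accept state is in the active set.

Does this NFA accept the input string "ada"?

Answer: REJECT

Derivation:
initial (ε-close {0}): {0,2,10}
'a' @ 1: {}  — no active states
rest 'da' ignored (set empty)
end set {} — state 1 not in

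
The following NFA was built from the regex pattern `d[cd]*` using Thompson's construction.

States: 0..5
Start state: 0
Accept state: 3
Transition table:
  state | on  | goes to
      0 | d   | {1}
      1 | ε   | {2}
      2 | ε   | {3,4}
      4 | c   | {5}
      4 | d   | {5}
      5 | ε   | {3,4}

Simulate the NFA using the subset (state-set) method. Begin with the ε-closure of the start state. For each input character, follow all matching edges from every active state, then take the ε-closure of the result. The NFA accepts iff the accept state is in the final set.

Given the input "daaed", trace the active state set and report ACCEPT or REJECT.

S₀ = ε-closure({0}) = {0}
'd' @ 1: {1,2,3,4}  (accept∈set)
'a' @ 2: {}  — dead — no transitions
rest 'aed' ignored (set empty)
final: {}; accept 3 not in set

Answer: REJECT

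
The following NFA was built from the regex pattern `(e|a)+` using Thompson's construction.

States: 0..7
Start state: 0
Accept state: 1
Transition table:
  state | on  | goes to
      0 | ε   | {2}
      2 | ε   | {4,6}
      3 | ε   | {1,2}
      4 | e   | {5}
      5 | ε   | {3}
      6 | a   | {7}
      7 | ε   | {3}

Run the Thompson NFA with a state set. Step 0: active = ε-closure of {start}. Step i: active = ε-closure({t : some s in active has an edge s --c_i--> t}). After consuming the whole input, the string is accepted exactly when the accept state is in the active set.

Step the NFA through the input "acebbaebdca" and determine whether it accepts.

start: ε-closure({0}) = {0,2,4,6}
'a' @ 1: {1,2,3,4,6,7}  ✓accept
'c' @ 2: {}  — no active states
rest 'ebbaebdca' ignored (set empty)
final: {}; accept 1 not in set

Answer: REJECT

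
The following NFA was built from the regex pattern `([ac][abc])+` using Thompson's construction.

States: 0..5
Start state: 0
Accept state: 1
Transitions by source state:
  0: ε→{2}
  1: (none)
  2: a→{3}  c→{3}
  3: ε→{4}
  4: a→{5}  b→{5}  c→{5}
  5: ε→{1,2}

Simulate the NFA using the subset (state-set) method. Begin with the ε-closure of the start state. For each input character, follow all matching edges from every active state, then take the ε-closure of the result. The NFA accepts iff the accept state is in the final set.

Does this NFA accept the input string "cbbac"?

start: ε-closure({0}) = {0,2}
'c' @ 1: {3,4}
'b' @ 2: {1,2,5}  (accept∈set)
'b' @ 3: {}  — dead — no transitions
rest 'ac' ignored (set empty)
end set {} — state 1 not in

Answer: REJECT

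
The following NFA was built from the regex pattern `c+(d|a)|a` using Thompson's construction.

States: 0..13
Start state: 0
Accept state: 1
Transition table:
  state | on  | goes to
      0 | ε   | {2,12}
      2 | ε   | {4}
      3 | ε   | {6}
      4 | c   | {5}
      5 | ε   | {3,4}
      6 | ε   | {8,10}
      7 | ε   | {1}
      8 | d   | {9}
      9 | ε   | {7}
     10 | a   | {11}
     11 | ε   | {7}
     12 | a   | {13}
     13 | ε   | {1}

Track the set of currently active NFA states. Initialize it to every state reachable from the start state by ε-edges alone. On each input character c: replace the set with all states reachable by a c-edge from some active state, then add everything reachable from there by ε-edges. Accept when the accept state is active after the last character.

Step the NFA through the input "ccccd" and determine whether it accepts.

S₀ = ε-closure({0}) = {0,2,4,12}
'c' @ 1: {3,4,5,6,8,10}
'c' @ 2: {3,4,5,6,8,10}
'c' @ 3: {3,4,5,6,8,10}
'c' @ 4: {3,4,5,6,8,10}
'd' @ 5: {1,7,9}  ✓accept
after full input: {1,7,9}  (accept=1 in)

Answer: ACCEPT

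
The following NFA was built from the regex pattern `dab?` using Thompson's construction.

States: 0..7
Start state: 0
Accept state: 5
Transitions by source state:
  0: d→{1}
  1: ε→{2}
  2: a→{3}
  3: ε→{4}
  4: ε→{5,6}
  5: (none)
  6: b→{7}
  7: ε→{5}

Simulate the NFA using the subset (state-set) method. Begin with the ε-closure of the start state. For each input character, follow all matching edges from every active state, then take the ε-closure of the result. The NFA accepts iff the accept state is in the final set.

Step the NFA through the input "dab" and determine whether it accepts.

S₀ = ε-closure({0}) = {0}
'd' @ 1: {1,2}
'a' @ 2: {3,4,5,6}  (accept∈set)
'b' @ 3: {5,7}  (accept∈set)
after full input: {5,7}  (accept=5 in)

Answer: ACCEPT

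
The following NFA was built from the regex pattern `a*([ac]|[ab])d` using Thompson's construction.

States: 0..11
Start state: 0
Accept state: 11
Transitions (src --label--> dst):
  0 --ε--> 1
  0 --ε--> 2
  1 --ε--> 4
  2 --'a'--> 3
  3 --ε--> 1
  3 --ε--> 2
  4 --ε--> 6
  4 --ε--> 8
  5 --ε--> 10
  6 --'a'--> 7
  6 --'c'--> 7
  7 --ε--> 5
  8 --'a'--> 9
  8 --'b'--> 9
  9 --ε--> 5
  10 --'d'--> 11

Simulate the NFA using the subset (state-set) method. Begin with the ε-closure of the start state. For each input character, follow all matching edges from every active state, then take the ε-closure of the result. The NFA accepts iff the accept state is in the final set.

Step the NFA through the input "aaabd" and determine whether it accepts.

S₀ = ε-closure({0}) = {0,1,2,4,6,8}
'a' @ 1: {1,2,3,4,5,6,7,8,9,10}
'a' @ 2: {1,2,3,4,5,6,7,8,9,10}
'a' @ 3: {1,2,3,4,5,6,7,8,9,10}
'b' @ 4: {5,9,10}
'd' @ 5: {11}  (accept∈set)
final: {11}; accept 11 in set

Answer: ACCEPT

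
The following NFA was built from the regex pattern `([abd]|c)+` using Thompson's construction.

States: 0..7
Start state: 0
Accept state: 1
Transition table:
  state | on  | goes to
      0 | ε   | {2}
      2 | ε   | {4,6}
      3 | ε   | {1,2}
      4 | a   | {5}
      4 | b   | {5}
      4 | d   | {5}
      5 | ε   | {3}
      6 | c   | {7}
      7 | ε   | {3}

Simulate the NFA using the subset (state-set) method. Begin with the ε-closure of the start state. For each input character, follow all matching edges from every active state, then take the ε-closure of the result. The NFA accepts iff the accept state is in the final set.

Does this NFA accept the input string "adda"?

start: ε-closure({0}) = {0,2,4,6}
'a' @ 1: {1,2,3,4,5,6}  (accept∈set)
'd' @ 2: {1,2,3,4,5,6}  (accept∈set)
'd' @ 3: {1,2,3,4,5,6}  (accept∈set)
'a' @ 4: {1,2,3,4,5,6}  (accept∈set)
end set {1,2,3,4,5,6} — state 1 in

Answer: ACCEPT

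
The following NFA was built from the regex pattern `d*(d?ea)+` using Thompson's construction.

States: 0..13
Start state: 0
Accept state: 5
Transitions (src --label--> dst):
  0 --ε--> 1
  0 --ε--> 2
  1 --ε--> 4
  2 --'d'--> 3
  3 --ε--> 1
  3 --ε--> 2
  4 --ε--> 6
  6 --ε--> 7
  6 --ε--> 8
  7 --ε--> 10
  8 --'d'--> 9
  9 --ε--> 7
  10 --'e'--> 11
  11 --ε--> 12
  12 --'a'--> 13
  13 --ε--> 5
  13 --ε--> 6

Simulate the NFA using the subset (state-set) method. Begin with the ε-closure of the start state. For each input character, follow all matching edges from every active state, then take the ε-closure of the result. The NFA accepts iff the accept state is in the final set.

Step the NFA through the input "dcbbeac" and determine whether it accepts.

start: ε-closure({0}) = {0,1,2,4,6,7,8,10}
'd' @ 1: {1,2,3,4,6,7,8,9,10}
'c' @ 2: {}  — state set empty
rest 'bbeac' ignored (set empty)
final: {}; accept 5 not in set

Answer: REJECT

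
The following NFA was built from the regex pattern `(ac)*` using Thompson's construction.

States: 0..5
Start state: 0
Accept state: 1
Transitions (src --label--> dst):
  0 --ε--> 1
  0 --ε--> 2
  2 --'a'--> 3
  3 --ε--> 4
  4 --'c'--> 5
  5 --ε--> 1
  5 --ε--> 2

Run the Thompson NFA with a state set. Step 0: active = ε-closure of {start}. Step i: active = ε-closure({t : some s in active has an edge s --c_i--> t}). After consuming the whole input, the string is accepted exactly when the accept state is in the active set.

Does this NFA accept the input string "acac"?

Answer: ACCEPT

Derivation:
S₀ = ε-closure({0}) = {0,1,2}
'a' @ 1: {3,4}
'c' @ 2: {1,2,5}  [accepting]
'a' @ 3: {3,4}
'c' @ 4: {1,2,5}  [accepting]
final: {1,2,5}; accept 1 in set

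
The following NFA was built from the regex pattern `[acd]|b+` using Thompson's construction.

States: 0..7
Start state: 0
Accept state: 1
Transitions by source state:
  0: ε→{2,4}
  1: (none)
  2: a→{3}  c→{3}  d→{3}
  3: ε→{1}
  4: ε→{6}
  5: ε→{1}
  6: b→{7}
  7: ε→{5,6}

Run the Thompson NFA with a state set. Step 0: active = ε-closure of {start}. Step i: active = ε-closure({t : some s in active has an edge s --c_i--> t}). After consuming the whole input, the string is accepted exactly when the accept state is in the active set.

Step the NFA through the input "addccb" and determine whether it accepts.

Answer: REJECT

Derivation:
S₀ = ε-closure({0}) = {0,2,4,6}
'a' @ 1: {1,3}  [accepting]
'd' @ 2: {}  — no active states
rest 'dccb' ignored (set empty)
final: {}; accept 1 not in set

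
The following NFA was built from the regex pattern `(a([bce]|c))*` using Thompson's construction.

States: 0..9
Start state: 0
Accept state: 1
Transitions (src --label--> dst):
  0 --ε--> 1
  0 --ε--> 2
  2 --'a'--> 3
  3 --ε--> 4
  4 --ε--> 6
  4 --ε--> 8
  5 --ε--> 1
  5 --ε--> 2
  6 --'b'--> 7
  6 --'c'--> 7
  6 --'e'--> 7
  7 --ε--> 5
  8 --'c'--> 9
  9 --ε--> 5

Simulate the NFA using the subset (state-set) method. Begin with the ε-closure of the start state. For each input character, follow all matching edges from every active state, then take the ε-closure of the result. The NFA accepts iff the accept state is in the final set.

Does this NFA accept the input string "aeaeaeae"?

initial (ε-close {0}): {0,1,2}
'a' @ 1: {3,4,6,8}
'e' @ 2: {1,2,5,7}  (accept∈set)
'a' @ 3: {3,4,6,8}
'e' @ 4: {1,2,5,7}  (accept∈set)
'a' @ 5: {3,4,6,8}
'e' @ 6: {1,2,5,7}  (accept∈set)
'a' @ 7: {3,4,6,8}
'e' @ 8: {1,2,5,7}  (accept∈set)
after full input: {1,2,5,7}  (accept=1 in)

Answer: ACCEPT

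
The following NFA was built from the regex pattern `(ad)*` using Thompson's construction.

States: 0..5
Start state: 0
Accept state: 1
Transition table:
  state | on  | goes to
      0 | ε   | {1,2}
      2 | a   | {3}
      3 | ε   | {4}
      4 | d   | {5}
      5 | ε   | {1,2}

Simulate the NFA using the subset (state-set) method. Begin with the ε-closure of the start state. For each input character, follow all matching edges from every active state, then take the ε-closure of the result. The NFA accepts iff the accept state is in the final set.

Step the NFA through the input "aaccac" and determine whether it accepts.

Answer: REJECT

Derivation:
S₀ = ε-closure({0}) = {0,1,2}
'a' @ 1: {3,4}
'a' @ 2: {}  — no active states
rest 'ccac' ignored (set empty)
end set {} — state 1 not in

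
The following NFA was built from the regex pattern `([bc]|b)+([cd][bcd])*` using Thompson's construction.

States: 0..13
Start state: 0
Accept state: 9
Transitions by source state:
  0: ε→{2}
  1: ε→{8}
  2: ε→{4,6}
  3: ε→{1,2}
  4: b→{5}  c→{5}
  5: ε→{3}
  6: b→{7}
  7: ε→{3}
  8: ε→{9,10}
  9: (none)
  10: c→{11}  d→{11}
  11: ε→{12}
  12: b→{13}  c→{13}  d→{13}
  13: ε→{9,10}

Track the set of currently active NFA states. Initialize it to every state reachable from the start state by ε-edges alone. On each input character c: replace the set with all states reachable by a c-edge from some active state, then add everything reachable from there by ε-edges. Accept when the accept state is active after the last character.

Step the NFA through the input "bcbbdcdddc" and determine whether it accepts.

initial (ε-close {0}): {0,2,4,6}
'b' @ 1: {1,2,3,4,5,6,7,8,9,10}  ✓accept
'c' @ 2: {1,2,3,4,5,6,8,9,10,11,12}  ✓accept
'b' @ 3: {1,2,3,4,5,6,7,8,9,10,13}  ✓accept
'b' @ 4: {1,2,3,4,5,6,7,8,9,10}  ✓accept
'd' @ 5: {11,12}
'c' @ 6: {9,10,13}  ✓accept
'd' @ 7: {11,12}
'd' @ 8: {9,10,13}  ✓accept
'd' @ 9: {11,12}
'c' @ 10: {9,10,13}  ✓accept
final: {9,10,13}; accept 9 in set

Answer: ACCEPT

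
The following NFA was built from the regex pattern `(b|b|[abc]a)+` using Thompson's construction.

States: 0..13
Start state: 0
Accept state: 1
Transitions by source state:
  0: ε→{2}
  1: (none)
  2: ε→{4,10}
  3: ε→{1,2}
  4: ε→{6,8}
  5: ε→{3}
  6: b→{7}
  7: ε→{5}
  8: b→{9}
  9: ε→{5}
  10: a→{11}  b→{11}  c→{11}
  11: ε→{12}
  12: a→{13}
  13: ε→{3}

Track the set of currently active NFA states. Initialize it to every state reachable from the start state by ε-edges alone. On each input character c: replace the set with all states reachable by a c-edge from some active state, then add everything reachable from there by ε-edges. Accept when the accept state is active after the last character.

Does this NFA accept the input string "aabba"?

initial (ε-close {0}): {0,2,4,6,8,10}
'a' @ 1: {11,12}
'a' @ 2: {1,2,3,4,6,8,10,13}  ✓accept
'b' @ 3: {1,2,3,4,5,6,7,8,9,10,11,12}  ✓accept
'b' @ 4: {1,2,3,4,5,6,7,8,9,10,11,12}  ✓accept
'a' @ 5: {1,2,3,4,6,8,10,11,12,13}  ✓accept
end set {1,2,3,4,6,8,10,11,12,13} — state 1 in

Answer: ACCEPT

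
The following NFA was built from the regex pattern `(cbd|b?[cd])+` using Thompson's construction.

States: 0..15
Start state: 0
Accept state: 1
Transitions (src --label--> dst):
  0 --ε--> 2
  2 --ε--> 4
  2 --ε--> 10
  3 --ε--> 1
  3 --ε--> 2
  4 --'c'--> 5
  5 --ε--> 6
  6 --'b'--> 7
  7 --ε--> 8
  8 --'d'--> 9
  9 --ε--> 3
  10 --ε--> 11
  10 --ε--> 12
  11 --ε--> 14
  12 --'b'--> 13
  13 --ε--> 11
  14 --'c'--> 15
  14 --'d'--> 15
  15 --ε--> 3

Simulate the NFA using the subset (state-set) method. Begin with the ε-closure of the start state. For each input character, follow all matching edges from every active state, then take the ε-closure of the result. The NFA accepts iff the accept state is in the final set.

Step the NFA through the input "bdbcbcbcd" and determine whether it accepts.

Answer: ACCEPT

Trace:
initial (ε-close {0}): {0,2,4,10,11,12,14}
'b' @ 1: {11,13,14}
'd' @ 2: {1,2,3,4,10,11,12,14,15}  [accepting]
'b' @ 3: {11,13,14}
'c' @ 4: {1,2,3,4,10,11,12,14,15}  [accepting]
'b' @ 5: {11,13,14}
'c' @ 6: {1,2,3,4,10,11,12,14,15}  [accepting]
'b' @ 7: {11,13,14}
'c' @ 8: {1,2,3,4,10,11,12,14,15}  [accepting]
'd' @ 9: {1,2,3,4,10,11,12,14,15}  [accepting]
after full input: {1,2,3,4,10,11,12,14,15}  (accept=1 in)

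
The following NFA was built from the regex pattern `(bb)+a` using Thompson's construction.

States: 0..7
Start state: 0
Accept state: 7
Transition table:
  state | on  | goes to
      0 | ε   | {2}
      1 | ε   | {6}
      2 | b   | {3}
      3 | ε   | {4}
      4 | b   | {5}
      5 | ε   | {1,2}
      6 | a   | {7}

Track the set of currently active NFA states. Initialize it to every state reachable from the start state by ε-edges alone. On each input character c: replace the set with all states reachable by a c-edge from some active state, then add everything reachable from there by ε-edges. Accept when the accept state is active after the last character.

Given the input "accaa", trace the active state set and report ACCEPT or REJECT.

Answer: REJECT

Trace:
initial (ε-close {0}): {0,2}
'a' @ 1: {}  — no active states
rest 'ccaa' ignored (set empty)
after full input: {}  (accept=7 not in)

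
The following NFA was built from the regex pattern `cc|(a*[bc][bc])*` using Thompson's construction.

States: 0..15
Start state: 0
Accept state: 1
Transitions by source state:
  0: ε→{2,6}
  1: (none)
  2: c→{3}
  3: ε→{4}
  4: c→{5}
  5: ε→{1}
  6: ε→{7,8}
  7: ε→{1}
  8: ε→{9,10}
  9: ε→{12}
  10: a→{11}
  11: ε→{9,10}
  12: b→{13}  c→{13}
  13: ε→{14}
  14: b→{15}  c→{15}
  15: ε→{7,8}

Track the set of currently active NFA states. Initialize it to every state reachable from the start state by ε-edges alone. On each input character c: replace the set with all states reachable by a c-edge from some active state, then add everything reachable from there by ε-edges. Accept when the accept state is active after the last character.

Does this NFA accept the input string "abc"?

Answer: ACCEPT

Trace:
initial (ε-close {0}): {0,1,2,6,7,8,9,10,12}
'a' @ 1: {9,10,11,12}
'b' @ 2: {13,14}
'c' @ 3: {1,7,8,9,10,12,15}  [accepting]
end set {1,7,8,9,10,12,15} — state 1 in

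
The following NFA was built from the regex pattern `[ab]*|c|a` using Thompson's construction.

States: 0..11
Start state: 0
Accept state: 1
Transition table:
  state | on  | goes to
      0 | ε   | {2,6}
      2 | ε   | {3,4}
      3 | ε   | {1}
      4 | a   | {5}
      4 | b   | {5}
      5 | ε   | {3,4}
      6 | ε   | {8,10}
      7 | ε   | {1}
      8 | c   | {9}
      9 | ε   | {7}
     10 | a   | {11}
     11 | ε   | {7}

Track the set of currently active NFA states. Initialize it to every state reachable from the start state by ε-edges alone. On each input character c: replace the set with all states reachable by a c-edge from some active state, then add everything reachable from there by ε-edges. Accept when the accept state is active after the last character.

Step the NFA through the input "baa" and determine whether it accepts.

start: ε-closure({0}) = {0,1,2,3,4,6,8,10}
'b' @ 1: {1,3,4,5}  [accepting]
'a' @ 2: {1,3,4,5}  [accepting]
'a' @ 3: {1,3,4,5}  [accepting]
final: {1,3,4,5}; accept 1 in set

Answer: ACCEPT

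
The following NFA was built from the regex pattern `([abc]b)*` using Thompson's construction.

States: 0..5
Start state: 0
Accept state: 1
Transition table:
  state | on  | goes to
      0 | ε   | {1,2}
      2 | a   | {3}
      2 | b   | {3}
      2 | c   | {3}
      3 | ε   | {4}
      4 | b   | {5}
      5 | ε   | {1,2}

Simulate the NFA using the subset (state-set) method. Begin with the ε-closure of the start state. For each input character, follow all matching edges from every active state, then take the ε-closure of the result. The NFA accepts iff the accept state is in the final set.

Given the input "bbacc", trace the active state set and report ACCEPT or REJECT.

start: ε-closure({0}) = {0,1,2}
'b' @ 1: {3,4}
'b' @ 2: {1,2,5}  [accepting]
'a' @ 3: {3,4}
'c' @ 4: {}  — no active states
rest 'c' ignored (set empty)
after full input: {}  (accept=1 not in)

Answer: REJECT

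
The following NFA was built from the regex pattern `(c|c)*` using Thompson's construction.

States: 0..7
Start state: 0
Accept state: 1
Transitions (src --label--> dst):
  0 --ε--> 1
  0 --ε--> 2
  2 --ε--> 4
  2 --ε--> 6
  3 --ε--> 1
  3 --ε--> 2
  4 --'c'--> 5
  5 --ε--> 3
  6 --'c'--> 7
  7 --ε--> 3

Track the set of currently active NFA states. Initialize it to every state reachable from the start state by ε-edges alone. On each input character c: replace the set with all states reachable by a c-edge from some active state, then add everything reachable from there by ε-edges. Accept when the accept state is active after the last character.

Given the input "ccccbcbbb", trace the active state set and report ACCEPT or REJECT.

start: ε-closure({0}) = {0,1,2,4,6}
'c' @ 1: {1,2,3,4,5,6,7}  ✓accept
'c' @ 2: {1,2,3,4,5,6,7}  ✓accept
'c' @ 3: {1,2,3,4,5,6,7}  ✓accept
'c' @ 4: {1,2,3,4,5,6,7}  ✓accept
'b' @ 5: {}  — no active states
rest 'cbbb' ignored (set empty)
after full input: {}  (accept=1 not in)

Answer: REJECT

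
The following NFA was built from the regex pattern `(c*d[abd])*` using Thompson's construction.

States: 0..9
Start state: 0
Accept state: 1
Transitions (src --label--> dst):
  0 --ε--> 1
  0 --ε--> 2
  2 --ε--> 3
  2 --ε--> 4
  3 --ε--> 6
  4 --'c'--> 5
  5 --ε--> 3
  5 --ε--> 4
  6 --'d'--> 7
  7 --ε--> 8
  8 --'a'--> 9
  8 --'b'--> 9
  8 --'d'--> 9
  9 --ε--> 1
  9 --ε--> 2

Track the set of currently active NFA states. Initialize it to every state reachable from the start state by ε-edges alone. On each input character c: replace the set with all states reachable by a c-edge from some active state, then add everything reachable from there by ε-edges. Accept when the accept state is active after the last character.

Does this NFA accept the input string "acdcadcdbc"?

S₀ = ε-closure({0}) = {0,1,2,3,4,6}
'a' @ 1: {}  — dead — no transitions
rest 'cdcadcdbc' ignored (set empty)
end set {} — state 1 not in

Answer: REJECT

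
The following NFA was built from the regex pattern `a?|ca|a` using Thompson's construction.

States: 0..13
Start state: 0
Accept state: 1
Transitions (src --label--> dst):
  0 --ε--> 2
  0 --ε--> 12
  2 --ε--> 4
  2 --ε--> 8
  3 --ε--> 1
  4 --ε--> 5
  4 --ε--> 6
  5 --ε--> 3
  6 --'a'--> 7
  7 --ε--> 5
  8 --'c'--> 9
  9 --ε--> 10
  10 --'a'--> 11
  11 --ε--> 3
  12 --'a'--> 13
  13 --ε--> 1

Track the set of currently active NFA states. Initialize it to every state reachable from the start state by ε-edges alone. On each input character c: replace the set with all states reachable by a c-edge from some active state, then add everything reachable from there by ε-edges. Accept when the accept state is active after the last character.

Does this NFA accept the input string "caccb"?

S₀ = ε-closure({0}) = {0,1,2,3,4,5,6,8,12}
'c' @ 1: {9,10}
'a' @ 2: {1,3,11}  (accept∈set)
'c' @ 3: {}  — dead — no transitions
rest 'cb' ignored (set empty)
after full input: {}  (accept=1 not in)

Answer: REJECT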